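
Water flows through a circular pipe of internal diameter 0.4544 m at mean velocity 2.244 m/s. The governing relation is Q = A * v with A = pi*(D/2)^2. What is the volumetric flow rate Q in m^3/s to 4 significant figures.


A = pi*(0.4544/2)^2 = 0.162169 m^2
Q = 0.162169 * 2.244 = 0.3639 m^3/s
Therefore the volumetric flow rate Q = 0.3639 m^3/s.


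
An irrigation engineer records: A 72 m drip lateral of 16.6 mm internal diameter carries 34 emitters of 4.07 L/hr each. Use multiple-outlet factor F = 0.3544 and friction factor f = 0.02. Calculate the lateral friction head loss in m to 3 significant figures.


Approach: apply Darcy-Weisbach with the multiple-outlet F-factor, Q = n*q/(3600*1000) m^3/s; v = Q/A; hf = F*f*(L/D)*(v^2/(2g)).
Q = 34*4.07/(3600*1000) = 3.8439e-05 m^3/s
A = pi*(16.6e-3/2)^2 = 2.1642e-04 m^2, so v = Q/A = 0.17761 m/s
hf = 0.3544*0.02*(72/0.0166)*(0.17761^2/(2*9.81)) = 0.0494 m
Therefore the lateral friction head loss = 0.0494 m.


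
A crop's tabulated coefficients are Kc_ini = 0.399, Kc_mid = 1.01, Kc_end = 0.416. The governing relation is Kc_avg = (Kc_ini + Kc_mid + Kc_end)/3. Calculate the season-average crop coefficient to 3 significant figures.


Kc_avg = (0.399 + 1.01 + 0.416)/3 = 0.608
Therefore the season-average crop coefficient = 0.608.


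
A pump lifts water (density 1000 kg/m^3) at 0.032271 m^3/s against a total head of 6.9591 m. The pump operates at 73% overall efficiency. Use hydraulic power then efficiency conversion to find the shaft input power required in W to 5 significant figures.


Approach: apply hydraulic power then efficiency conversion, P = rho*g*Q*H; P_in = P/eta.
Step 1 — hydraulic power (P = rho*g*Q*H):
  P = 1000 * 9.81 * 0.032271 * 6.9591 = 2203.102 W
Step 2 — input power: P_in = P/eta = 2203.102 / 0.73 = 3017.9 W
Therefore the shaft input power required = 3017.9 W.


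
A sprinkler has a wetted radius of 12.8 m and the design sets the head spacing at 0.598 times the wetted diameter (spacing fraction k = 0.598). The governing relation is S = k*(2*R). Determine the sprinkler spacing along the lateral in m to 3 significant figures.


S = 0.598 * (2 * 12.8) = 15.3 m
Therefore the sprinkler spacing along the lateral = 15.3 m.


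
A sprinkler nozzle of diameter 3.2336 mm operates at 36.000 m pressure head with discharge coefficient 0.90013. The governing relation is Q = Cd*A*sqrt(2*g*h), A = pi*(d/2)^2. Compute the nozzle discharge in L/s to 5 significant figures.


A = pi*(3.2336e-3/2)^2 = 8.212256e-06 m^2
Q = 0.90013 * 8.212256e-06 * sqrt(2*9.81*36.000) * 1000 = 0.19646 L/s
Therefore the nozzle discharge = 0.19646 L/s.


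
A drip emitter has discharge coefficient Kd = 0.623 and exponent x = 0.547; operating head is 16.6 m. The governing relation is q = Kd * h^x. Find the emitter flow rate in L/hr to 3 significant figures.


q = 0.623 * 16.6^0.547 = 2.90 L/hr
Therefore the emitter flow rate = 2.90 L/hr.


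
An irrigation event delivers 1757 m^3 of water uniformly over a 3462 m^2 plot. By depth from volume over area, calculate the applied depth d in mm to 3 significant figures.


Approach: apply depth from volume over area, d = (V/A)*1000.
d = (1757 / 3462) * 1000 = 508 mm
Therefore the applied depth d = 508 mm.


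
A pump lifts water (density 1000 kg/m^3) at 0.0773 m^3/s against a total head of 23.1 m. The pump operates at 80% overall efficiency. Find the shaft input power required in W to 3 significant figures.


Approach: apply hydraulic power then efficiency conversion, P = rho*g*Q*H; P_in = P/eta.
Step 1 — hydraulic power (P = rho*g*Q*H):
  P = 1000 * 9.81 * 0.0773 * 23.1 = 17517 W
Step 2 — input power: P_in = P/eta = 17517 / 0.8 = 21900 W
Therefore the shaft input power required = 21900 W.


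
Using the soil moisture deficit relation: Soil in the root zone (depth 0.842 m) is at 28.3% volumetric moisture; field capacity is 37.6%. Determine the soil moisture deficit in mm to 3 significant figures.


Approach: apply the soil moisture deficit relation, SMD = (FC - theta)/100 * depth * 1000.
SMD = (37.6 - 28.3)/100 * 0.842 * 1000 = 78.3 mm
Therefore the soil moisture deficit = 78.3 mm.


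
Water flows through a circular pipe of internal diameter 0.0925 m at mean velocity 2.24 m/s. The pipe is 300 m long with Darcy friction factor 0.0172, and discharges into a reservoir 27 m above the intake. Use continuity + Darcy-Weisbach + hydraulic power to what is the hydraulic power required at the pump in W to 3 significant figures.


Approach: apply continuity + Darcy-Weisbach + hydraulic power, Q = A*v; hf = f*(L/D)*(v^2/(2g)); H = static + hf; P = rho*g*Q*H.
Step 1 — flow rate (continuity, Q = A*v):
  A = pi*(0.0925/2)^2 = 0.0067201 m^2
  Q = 0.0067201 * 2.24 = 0.015053 m^3/s
Step 2 — friction head loss (Darcy-Weisbach):
  hf = 0.0172 * (300/0.0925) * (2.24^2 / (2*9.81))
  hf = 14.266 m
Step 3 — total head: H = 27 + 14.266 = 41.266 m
Step 4 — hydraulic power (P = rho*g*Q*H):
  P = 1000 * 9.81 * 0.015053 * 41.266 = 6090 W
Therefore the hydraulic power required at the pump = 6090 W.


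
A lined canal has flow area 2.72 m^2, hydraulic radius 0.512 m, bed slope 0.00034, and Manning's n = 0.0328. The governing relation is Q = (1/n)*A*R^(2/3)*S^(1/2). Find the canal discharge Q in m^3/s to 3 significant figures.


Q = (1/0.0328) * 2.72 * 0.512^(2/3) * 0.00034^(1/2) = 0.979 m^3/s
Therefore the canal discharge Q = 0.979 m^3/s.


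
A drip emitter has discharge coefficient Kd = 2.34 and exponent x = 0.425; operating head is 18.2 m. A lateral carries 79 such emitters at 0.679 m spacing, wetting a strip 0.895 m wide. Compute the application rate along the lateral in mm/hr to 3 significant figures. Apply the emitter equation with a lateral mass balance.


Approach: apply the emitter equation with a lateral mass balance, q = Kd*h^x; Q = n*q; rate = Q/(n*spacing*width).
Step 1 — single emitter flow (q = Kd*h^x):
  q = 2.34 * 18.2^0.425 = 8.0306 L/hr
Step 2 — total lateral flow: Q = 79 * 8.0306 = 634.41 L/hr
Step 3 — wetted area: A = 79 * 0.679 * 0.895 = 48.009 m^2
Step 4 — application rate: Q/A = 634.41/48.009 = 13.2 mm/hr
Therefore the application rate along the lateral = 13.2 mm/hr.


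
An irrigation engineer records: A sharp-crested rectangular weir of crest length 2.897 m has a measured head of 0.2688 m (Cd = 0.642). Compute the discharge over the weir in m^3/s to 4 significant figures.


Approach: apply the rectangular weir equation, Q = (2/3)*Cd*L*sqrt(2g)*H^1.5.
Q = (2/3)*0.642*2.897*sqrt(2*9.81)*0.2688^1.5 = 0.7654 m^3/s
Therefore the discharge over the weir = 0.7654 m^3/s.


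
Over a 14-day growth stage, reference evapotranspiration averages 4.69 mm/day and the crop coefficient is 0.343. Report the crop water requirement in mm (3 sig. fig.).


Approach: apply the crop water requirement relation, CWR = ET0 * Kc * days.
CWR = 4.69 * 0.343 * 14 = 22.5 mm
Therefore the crop water requirement = 22.5 mm.


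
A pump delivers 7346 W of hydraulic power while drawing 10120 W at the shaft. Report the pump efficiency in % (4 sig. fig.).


Approach: apply the efficiency ratio, eta = (P_out/P_in)*100.
eta = (7346 / 10120) * 100 = 72.59 %
Therefore the pump efficiency = 72.59 %.


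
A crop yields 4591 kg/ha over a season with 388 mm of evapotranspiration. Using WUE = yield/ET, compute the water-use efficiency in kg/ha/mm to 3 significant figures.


WUE = 4591 / 388 = 11.8 kg/ha/mm
Therefore the water-use efficiency = 11.8 kg/ha/mm.


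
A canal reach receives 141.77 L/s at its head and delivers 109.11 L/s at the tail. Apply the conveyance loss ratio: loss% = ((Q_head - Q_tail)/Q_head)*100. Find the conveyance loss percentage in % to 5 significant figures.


loss = ((141.77 - 109.11)/141.77)*100 = 23.037 %
Therefore the conveyance loss percentage = 23.037 %.


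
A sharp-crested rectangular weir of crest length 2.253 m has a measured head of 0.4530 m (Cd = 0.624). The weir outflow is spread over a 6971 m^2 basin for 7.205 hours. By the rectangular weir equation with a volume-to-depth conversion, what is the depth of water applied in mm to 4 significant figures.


Approach: apply the rectangular weir equation with a volume-to-depth conversion, Q = (2/3)*Cd*L*sqrt(2g)*H^1.5; d = Q*t/A * 1000.
Step 1 — weir discharge:
  Q = (2/3)*0.624*2.253*sqrt(2*9.81)*0.4530^1.5 = 1.26576 m^3/s
Step 2 — volume: V = 1.26576 * 7.205*3600 = 32831.3 m^3
Step 3 — depth: d = V/A * 1000 = 32831.3/6971 * 1000 = 4710 mm
Therefore the depth of water applied = 4710 mm.


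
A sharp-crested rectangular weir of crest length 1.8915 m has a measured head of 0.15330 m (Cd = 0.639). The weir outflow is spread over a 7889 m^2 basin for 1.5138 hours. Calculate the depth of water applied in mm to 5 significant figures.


Approach: apply the rectangular weir equation with a volume-to-depth conversion, Q = (2/3)*Cd*L*sqrt(2g)*H^1.5; d = Q*t/A * 1000.
Step 1 — weir discharge:
  Q = (2/3)*0.639*1.8915*sqrt(2*9.81)*0.15330^1.5 = 0.2142292 m^3/s
Step 2 — volume: V = 0.2142292 * 1.5138*3600 = 1167.481 m^3
Step 3 — depth: d = V/A * 1000 = 1167.481/7889 * 1000 = 147.99 mm
Therefore the depth of water applied = 147.99 mm.


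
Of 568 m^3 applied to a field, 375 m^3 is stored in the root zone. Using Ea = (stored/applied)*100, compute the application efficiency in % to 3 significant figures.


Ea = (375/568)*100 = 66.0 %
Therefore the application efficiency = 66.0 %.


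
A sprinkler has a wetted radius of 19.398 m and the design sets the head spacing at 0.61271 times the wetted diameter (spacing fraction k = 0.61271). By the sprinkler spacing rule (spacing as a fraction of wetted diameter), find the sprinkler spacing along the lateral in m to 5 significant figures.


Approach: apply the sprinkler spacing rule (spacing as a fraction of wetted diameter), S = k*(2*R).
S = 0.61271 * (2 * 19.398) = 23.771 m
Therefore the sprinkler spacing along the lateral = 23.771 m.


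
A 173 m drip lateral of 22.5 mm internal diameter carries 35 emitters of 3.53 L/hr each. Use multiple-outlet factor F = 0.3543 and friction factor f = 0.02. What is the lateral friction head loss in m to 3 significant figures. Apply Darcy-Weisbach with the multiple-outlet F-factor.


Approach: apply Darcy-Weisbach with the multiple-outlet F-factor, Q = n*q/(3600*1000) m^3/s; v = Q/A; hf = F*f*(L/D)*(v^2/(2g)).
Q = 35*3.53/(3600*1000) = 3.4319e-05 m^3/s
A = pi*(22.5e-3/2)^2 = 3.9761e-04 m^2, so v = Q/A = 0.086315 m/s
hf = 0.3543*0.02*(173/0.0225)*(0.086315^2/(2*9.81)) = 0.0207 m
Therefore the lateral friction head loss = 0.0207 m.


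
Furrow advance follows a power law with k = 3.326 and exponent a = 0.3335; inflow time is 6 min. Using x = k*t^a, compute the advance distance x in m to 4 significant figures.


x = 3.326 * 6^0.3335 = 6.046 m
Therefore the advance distance x = 6.046 m.


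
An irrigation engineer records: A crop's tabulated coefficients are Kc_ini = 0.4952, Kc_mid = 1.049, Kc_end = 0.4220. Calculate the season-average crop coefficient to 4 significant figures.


Approach: apply a simple seasonal average, Kc_avg = (Kc_ini + Kc_mid + Kc_end)/3.
Kc_avg = (0.4952 + 1.049 + 0.4220)/3 = 0.6554
Therefore the season-average crop coefficient = 0.6554.


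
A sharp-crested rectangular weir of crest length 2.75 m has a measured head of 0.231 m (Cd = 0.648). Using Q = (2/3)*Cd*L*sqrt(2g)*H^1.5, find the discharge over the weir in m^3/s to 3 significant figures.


Q = (2/3)*0.648*2.75*sqrt(2*9.81)*0.231^1.5 = 0.584 m^3/s
Therefore the discharge over the weir = 0.584 m^3/s.


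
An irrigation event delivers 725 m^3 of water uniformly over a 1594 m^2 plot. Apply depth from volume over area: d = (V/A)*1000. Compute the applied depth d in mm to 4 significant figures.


d = (725 / 1594) * 1000 = 454.8 mm
Therefore the applied depth d = 454.8 mm.


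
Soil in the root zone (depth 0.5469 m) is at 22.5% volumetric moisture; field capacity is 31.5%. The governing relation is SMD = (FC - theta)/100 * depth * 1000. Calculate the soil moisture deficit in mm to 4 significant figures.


SMD = (31.5 - 22.5)/100 * 0.5469 * 1000 = 49.22 mm
Therefore the soil moisture deficit = 49.22 mm.


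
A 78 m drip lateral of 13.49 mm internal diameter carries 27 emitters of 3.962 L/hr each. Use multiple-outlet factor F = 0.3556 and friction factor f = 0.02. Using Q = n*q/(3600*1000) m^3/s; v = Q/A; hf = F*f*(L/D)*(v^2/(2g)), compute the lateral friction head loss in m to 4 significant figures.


Q = 27*3.962/(3600*1000) = 2.97150e-05 m^3/s
A = pi*(13.49e-3/2)^2 = 1.42927e-04 m^2, so v = Q/A = 0.207904 m/s
hf = 0.3556*0.02*(78/0.01349)*(0.207904^2/(2*9.81)) = 0.09059 m
Therefore the lateral friction head loss = 0.09059 m.


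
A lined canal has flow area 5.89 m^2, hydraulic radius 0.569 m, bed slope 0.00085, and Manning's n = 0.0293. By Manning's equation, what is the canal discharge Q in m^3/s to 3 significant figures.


Approach: apply Manning's equation, Q = (1/n)*A*R^(2/3)*S^(1/2).
Q = (1/0.0293) * 5.89 * 0.569^(2/3) * 0.00085^(1/2) = 4.02 m^3/s
Therefore the canal discharge Q = 4.02 m^3/s.


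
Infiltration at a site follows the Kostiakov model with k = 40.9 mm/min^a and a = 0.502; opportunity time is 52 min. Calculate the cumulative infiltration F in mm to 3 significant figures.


Approach: apply the Kostiakov infiltration equation, F = k*t^a.
F = 40.9 * 52^0.502 = 297 mm
Therefore the cumulative infiltration F = 297 mm.


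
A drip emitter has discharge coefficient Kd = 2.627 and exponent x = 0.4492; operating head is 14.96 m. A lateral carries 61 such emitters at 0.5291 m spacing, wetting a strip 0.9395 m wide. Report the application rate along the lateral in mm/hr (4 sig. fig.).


Approach: apply the emitter equation with a lateral mass balance, q = Kd*h^x; Q = n*q; rate = Q/(n*spacing*width).
Step 1 — single emitter flow (q = Kd*h^x):
  q = 2.627 * 14.96^0.4492 = 8.85604 L/hr
Step 2 — total lateral flow: Q = 61 * 8.85604 = 540.218 L/hr
Step 3 — wetted area: A = 61 * 0.5291 * 0.9395 = 30.3225 m^2
Step 4 — application rate: Q/A = 540.218/30.3225 = 17.82 mm/hr
Therefore the application rate along the lateral = 17.82 mm/hr.


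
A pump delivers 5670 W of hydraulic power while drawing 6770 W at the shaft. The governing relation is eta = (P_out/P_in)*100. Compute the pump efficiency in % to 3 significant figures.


eta = (5670 / 6770) * 100 = 83.8 %
Therefore the pump efficiency = 83.8 %.


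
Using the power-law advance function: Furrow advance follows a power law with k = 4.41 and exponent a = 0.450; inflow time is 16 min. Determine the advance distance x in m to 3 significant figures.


Approach: apply the power-law advance function, x = k*t^a.
x = 4.41 * 16^0.450 = 15.4 m
Therefore the advance distance x = 15.4 m.


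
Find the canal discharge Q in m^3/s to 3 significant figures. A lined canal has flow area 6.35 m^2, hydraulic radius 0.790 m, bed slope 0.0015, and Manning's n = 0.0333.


Approach: apply Manning's equation, Q = (1/n)*A*R^(2/3)*S^(1/2).
Q = (1/0.0333) * 6.35 * 0.790^(2/3) * 0.0015^(1/2) = 6.31 m^3/s
Therefore the canal discharge Q = 6.31 m^3/s.


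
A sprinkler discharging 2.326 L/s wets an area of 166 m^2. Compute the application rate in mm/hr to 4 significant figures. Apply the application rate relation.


Approach: apply the application rate relation, rate = (Q/A)*3600.
rate = (2.326 / 166) * 3600 = 50.44 mm/hr
Therefore the application rate = 50.44 mm/hr.


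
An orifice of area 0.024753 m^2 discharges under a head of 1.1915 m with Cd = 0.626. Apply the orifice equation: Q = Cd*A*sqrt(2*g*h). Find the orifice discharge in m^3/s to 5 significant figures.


Q = 0.626 * 0.024753 * sqrt(2*9.81*1.1915) = 0.074920 m^3/s
Therefore the orifice discharge = 0.074920 m^3/s.


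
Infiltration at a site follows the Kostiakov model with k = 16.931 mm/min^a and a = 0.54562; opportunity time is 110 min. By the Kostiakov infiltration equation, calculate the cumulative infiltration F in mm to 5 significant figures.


Approach: apply the Kostiakov infiltration equation, F = k*t^a.
F = 16.931 * 110^0.54562 = 220.04 mm
Therefore the cumulative infiltration F = 220.04 mm.


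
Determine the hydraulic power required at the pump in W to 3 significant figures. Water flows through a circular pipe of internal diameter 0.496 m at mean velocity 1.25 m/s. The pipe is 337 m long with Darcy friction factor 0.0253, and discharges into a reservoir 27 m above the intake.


Approach: apply continuity + Darcy-Weisbach + hydraulic power, Q = A*v; hf = f*(L/D)*(v^2/(2g)); H = static + hf; P = rho*g*Q*H.
Step 1 — flow rate (continuity, Q = A*v):
  A = pi*(0.496/2)^2 = 0.19322 m^2
  Q = 0.19322 * 1.25 = 0.24153 m^3/s
Step 2 — friction head loss (Darcy-Weisbach):
  hf = 0.0253 * (337/0.496) * (1.25^2 / (2*9.81))
  hf = 1.3690 m
Step 3 — total head: H = 27 + 1.3690 = 28.369 m
Step 4 — hydraulic power (P = rho*g*Q*H):
  P = 1000 * 9.81 * 0.24153 * 28.369 = 67200 W
Therefore the hydraulic power required at the pump = 67200 W.


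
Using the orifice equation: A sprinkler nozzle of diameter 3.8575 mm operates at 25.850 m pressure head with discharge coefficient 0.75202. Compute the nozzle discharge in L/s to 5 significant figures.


Approach: apply the orifice equation, Q = Cd*A*sqrt(2*g*h), A = pi*(d/2)^2.
A = pi*(3.8575e-3/2)^2 = 1.168697e-05 m^2
Q = 0.75202 * 1.168697e-05 * sqrt(2*9.81*25.850) * 1000 = 0.19793 L/s
Therefore the nozzle discharge = 0.19793 L/s.


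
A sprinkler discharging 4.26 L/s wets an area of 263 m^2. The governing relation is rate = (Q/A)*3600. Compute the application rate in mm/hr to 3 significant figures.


rate = (4.26 / 263) * 3600 = 58.3 mm/hr
Therefore the application rate = 58.3 mm/hr.


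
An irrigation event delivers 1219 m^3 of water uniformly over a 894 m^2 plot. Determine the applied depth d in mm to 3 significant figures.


Approach: apply depth from volume over area, d = (V/A)*1000.
d = (1219 / 894) * 1000 = 1360 mm
Therefore the applied depth d = 1360 mm.


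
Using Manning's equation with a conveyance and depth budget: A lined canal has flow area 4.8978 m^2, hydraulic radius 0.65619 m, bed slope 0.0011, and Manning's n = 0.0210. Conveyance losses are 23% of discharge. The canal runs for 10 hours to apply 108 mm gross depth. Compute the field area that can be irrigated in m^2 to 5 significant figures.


Approach: apply Manning's equation with a conveyance and depth budget, Q = (1/n)*A*R^(2/3)*S^(1/2); Q_field = Q*(1-loss); Area = Q_field*t/(d/1000).
Step 1 — canal discharge (Manning's equation):
  Q = (1/0.0210) * 4.8978 * 0.65619^(2/3) * 0.0011^(1/2) = 5.841143 m^3/s
Step 2 — delivered flow: Q_field = 5.841143*(1 - 23/100) = 4.497680 m^3/s
Step 3 — volume delivered: V = 4.497680 * 10*3600 = 161916.5 m^3
Step 4 — area served: A = V / (depth/1000) = 161916.5 / 0.108 = 1499200 m^2
Therefore the field area that can be irrigated = 1499200 m^2.


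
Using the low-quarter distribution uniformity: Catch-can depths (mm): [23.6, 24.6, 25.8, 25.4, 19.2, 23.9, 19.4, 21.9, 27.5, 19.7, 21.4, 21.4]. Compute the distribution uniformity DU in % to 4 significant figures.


Approach: apply the low-quarter distribution uniformity, DU = (mean of lowest quarter of readings / overall mean)*100.
sorted lowest 3 of 12: [19.2, 19.4, 19.7] -> mean = 19.4333 mm
overall mean = 22.8167 mm
DU = (19.4333/22.8167)*100 = 85.17 %
Therefore the distribution uniformity DU = 85.17 %.


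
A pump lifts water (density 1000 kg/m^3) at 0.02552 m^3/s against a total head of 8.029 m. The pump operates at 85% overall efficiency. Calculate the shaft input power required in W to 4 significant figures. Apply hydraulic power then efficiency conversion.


Approach: apply hydraulic power then efficiency conversion, P = rho*g*Q*H; P_in = P/eta.
Step 1 — hydraulic power (P = rho*g*Q*H):
  P = 1000 * 9.81 * 0.02552 * 8.029 = 2010.07 W
Step 2 — input power: P_in = P/eta = 2010.07 / 0.85 = 2365 W
Therefore the shaft input power required = 2365 W.


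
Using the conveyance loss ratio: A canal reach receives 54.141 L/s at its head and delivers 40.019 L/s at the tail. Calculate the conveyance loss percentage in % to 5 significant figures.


Approach: apply the conveyance loss ratio, loss% = ((Q_head - Q_tail)/Q_head)*100.
loss = ((54.141 - 40.019)/54.141)*100 = 26.084 %
Therefore the conveyance loss percentage = 26.084 %.


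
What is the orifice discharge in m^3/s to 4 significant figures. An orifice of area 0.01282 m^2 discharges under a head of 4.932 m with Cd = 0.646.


Approach: apply the orifice equation, Q = Cd*A*sqrt(2*g*h).
Q = 0.646 * 0.01282 * sqrt(2*9.81*4.932) = 0.08147 m^3/s
Therefore the orifice discharge = 0.08147 m^3/s.


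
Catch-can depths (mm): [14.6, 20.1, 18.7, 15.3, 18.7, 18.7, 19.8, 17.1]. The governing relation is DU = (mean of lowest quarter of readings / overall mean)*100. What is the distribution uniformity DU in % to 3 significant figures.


sorted lowest 2 of 8: [14.6, 15.3] -> mean = 14.950 mm
overall mean = 17.875 mm
DU = (14.950/17.875)*100 = 83.6 %
Therefore the distribution uniformity DU = 83.6 %.


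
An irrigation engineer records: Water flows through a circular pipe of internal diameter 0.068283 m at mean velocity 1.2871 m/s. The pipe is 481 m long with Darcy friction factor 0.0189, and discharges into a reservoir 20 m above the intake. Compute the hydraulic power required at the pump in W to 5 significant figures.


Approach: apply continuity + Darcy-Weisbach + hydraulic power, Q = A*v; hf = f*(L/D)*(v^2/(2g)); H = static + hf; P = rho*g*Q*H.
Step 1 — flow rate (continuity, Q = A*v):
  A = pi*(0.068283/2)^2 = 0.003661972 m^2
  Q = 0.003661972 * 1.2871 = 0.004713325 m^3/s
Step 2 — friction head loss (Darcy-Weisbach):
  hf = 0.0189 * (481/0.068283) * (1.2871^2 / (2*9.81))
  hf = 11.24139 m
Step 3 — total head: H = 20 + 11.24139 = 31.24139 m
Step 4 — hydraulic power (P = rho*g*Q*H):
  P = 1000 * 9.81 * 0.004713325 * 31.24139 = 1444.5 W
Therefore the hydraulic power required at the pump = 1444.5 W.


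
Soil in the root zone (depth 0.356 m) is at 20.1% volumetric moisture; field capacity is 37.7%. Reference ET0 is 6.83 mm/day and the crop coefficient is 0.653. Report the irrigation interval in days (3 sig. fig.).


Approach: apply soil-water budget scheduling, SMD = (FC-theta)/100*depth*1000; ETc = ET0*Kc; interval = SMD/ETc.
Step 1 — soil moisture deficit:
  SMD = (37.7 - 20.1)/100 * 0.356 * 1000 = 62.656 mm
Step 2 — daily crop ET (ETc = ET0*Kc):
  ETc = 6.83 * 0.653 = 4.4600 mm/day
Step 3 — irrigation interval (SMD/ETc):
  interval = 62.656 / 4.4600 = 14.0 days
Therefore the irrigation interval = 14.0 days.


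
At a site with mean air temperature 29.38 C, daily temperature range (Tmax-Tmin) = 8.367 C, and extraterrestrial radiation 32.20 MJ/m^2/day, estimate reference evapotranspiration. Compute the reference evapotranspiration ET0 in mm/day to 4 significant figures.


Approach: apply the Hargreaves-Samani method, ET0 = 0.0023*(Tmean+17.8)*sqrt(Tmax-Tmin)*0.408*Ra.
ET0 = 0.0023*(29.38+17.8)*sqrt(8.367)*0.408*32.20 = 4.124 mm/day
Therefore the reference evapotranspiration ET0 = 4.124 mm/day.


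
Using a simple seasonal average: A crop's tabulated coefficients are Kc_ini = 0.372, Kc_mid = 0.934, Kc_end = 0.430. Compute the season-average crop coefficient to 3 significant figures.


Approach: apply a simple seasonal average, Kc_avg = (Kc_ini + Kc_mid + Kc_end)/3.
Kc_avg = (0.372 + 0.934 + 0.430)/3 = 0.579
Therefore the season-average crop coefficient = 0.579.


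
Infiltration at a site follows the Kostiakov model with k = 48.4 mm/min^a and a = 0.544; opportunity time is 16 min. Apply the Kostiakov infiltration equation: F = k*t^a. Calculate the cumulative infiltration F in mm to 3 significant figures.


F = 48.4 * 16^0.544 = 219 mm
Therefore the cumulative infiltration F = 219 mm.


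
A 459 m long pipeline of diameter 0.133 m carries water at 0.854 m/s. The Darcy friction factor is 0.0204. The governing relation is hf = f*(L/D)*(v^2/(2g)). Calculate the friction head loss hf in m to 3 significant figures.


hf = 0.0204 * (459/0.133) * (0.854^2 / (2*9.81))
hf = 2.62 m
Therefore the friction head loss hf = 2.62 m.


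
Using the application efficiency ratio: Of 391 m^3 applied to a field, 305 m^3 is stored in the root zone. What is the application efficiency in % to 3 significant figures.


Approach: apply the application efficiency ratio, Ea = (stored/applied)*100.
Ea = (305/391)*100 = 78.0 %
Therefore the application efficiency = 78.0 %.


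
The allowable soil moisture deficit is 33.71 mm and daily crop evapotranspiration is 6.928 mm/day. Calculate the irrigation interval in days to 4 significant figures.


Approach: apply the irrigation interval relation, interval = SMD / ETc.
interval = 33.71 / 6.928 = 4.866 days
Therefore the irrigation interval = 4.866 days.


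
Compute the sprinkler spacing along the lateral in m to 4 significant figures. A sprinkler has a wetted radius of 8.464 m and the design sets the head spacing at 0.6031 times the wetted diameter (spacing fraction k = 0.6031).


Approach: apply the sprinkler spacing rule (spacing as a fraction of wetted diameter), S = k*(2*R).
S = 0.6031 * (2 * 8.464) = 10.21 m
Therefore the sprinkler spacing along the lateral = 10.21 m.


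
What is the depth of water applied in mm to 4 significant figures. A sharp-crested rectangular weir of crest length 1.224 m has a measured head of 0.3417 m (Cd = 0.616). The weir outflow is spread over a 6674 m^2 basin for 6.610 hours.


Approach: apply the rectangular weir equation with a volume-to-depth conversion, Q = (2/3)*Cd*L*sqrt(2g)*H^1.5; d = Q*t/A * 1000.
Step 1 — weir discharge:
  Q = (2/3)*0.616*1.224*sqrt(2*9.81)*0.3417^1.5 = 0.444721 m^3/s
Step 2 — volume: V = 0.444721 * 6.610*3600 = 10582.6 m^3
Step 3 — depth: d = V/A * 1000 = 10582.6/6674 * 1000 = 1586 mm
Therefore the depth of water applied = 1586 mm.


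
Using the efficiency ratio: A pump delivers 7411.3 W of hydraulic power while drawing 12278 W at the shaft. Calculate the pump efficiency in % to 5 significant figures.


Approach: apply the efficiency ratio, eta = (P_out/P_in)*100.
eta = (7411.3 / 12278) * 100 = 60.362 %
Therefore the pump efficiency = 60.362 %.


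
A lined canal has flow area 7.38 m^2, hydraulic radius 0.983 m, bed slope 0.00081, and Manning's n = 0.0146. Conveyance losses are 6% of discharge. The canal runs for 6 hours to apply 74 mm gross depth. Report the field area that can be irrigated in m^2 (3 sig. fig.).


Approach: apply Manning's equation with a conveyance and depth budget, Q = (1/n)*A*R^(2/3)*S^(1/2); Q_field = Q*(1-loss); Area = Q_field*t/(d/1000).
Step 1 — canal discharge (Manning's equation):
  Q = (1/0.0146) * 7.38 * 0.983^(2/3) * 0.00081^(1/2) = 14.223 m^3/s
Step 2 — delivered flow: Q_field = 14.223*(1 - 6/100) = 13.369 m^3/s
Step 3 — volume delivered: V = 13.369 * 6*3600 = 288780 m^3
Step 4 — area served: A = V / (depth/1000) = 288780 / 0.074 = 3900000 m^2
Therefore the field area that can be irrigated = 3900000 m^2.


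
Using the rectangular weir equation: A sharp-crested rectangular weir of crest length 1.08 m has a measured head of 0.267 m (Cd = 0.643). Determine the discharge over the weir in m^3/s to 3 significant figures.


Approach: apply the rectangular weir equation, Q = (2/3)*Cd*L*sqrt(2g)*H^1.5.
Q = (2/3)*0.643*1.08*sqrt(2*9.81)*0.267^1.5 = 0.283 m^3/s
Therefore the discharge over the weir = 0.283 m^3/s.


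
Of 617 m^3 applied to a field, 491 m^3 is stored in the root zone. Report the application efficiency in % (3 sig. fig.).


Approach: apply the application efficiency ratio, Ea = (stored/applied)*100.
Ea = (491/617)*100 = 79.6 %
Therefore the application efficiency = 79.6 %.


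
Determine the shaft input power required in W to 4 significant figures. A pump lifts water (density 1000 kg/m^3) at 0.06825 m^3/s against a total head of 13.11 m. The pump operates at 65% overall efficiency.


Approach: apply hydraulic power then efficiency conversion, P = rho*g*Q*H; P_in = P/eta.
Step 1 — hydraulic power (P = rho*g*Q*H):
  P = 1000 * 9.81 * 0.06825 * 13.11 = 8777.57 W
Step 2 — input power: P_in = P/eta = 8777.57 / 0.65 = 13500 W
Therefore the shaft input power required = 13500 W.


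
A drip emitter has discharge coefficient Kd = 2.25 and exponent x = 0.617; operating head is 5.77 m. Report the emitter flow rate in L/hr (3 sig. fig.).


Approach: apply the emitter characteristic equation, q = Kd * h^x.
q = 2.25 * 5.77^0.617 = 6.63 L/hr
Therefore the emitter flow rate = 6.63 L/hr.


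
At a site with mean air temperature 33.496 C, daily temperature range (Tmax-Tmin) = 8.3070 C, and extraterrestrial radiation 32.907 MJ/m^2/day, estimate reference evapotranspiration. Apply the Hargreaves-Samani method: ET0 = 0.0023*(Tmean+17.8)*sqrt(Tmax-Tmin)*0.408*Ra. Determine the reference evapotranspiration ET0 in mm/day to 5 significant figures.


ET0 = 0.0023*(33.496+17.8)*sqrt(8.3070)*0.408*32.907 = 4.5654 mm/day
Therefore the reference evapotranspiration ET0 = 4.5654 mm/day.


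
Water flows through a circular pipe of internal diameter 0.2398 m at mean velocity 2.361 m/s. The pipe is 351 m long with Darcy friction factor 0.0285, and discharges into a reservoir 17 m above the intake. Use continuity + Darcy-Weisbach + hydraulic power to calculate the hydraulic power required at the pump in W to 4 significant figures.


Approach: apply continuity + Darcy-Weisbach + hydraulic power, Q = A*v; hf = f*(L/D)*(v^2/(2g)); H = static + hf; P = rho*g*Q*H.
Step 1 — flow rate (continuity, Q = A*v):
  A = pi*(0.2398/2)^2 = 0.0451636 m^2
  Q = 0.0451636 * 2.361 = 0.106631 m^3/s
Step 2 — friction head loss (Darcy-Weisbach):
  hf = 0.0285 * (351/0.2398) * (2.361^2 / (2*9.81))
  hf = 11.8521 m
Step 3 — total head: H = 17 + 11.8521 = 28.8521 m
Step 4 — hydraulic power (P = rho*g*Q*H):
  P = 1000 * 9.81 * 0.106631 * 28.8521 = 30180 W
Therefore the hydraulic power required at the pump = 30180 W.


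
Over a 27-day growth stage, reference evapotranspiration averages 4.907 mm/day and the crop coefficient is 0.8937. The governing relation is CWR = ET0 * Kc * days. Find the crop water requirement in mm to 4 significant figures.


CWR = 4.907 * 0.8937 * 27 = 118.4 mm
Therefore the crop water requirement = 118.4 mm.


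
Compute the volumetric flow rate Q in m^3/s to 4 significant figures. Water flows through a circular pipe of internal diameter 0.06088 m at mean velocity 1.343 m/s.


Approach: apply the continuity equation for pipe flow, Q = A * v with A = pi*(D/2)^2.
A = pi*(0.06088/2)^2 = 0.00291098 m^2
Q = 0.00291098 * 1.343 = 0.003909 m^3/s
Therefore the volumetric flow rate Q = 0.003909 m^3/s.


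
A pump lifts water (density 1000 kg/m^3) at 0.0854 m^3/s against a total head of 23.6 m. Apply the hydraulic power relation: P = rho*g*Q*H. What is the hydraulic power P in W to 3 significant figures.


P = 1000 * 9.81 * 0.0854 * 23.6 = 19800 W
Therefore the hydraulic power P = 19800 W.


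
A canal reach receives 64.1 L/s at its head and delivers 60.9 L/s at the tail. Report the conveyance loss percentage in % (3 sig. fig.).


Approach: apply the conveyance loss ratio, loss% = ((Q_head - Q_tail)/Q_head)*100.
loss = ((64.1 - 60.9)/64.1)*100 = 4.99 %
Therefore the conveyance loss percentage = 4.99 %.


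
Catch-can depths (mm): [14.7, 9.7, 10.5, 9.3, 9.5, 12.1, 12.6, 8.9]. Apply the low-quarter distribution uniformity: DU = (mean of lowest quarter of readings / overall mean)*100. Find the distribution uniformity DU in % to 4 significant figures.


sorted lowest 2 of 8: [8.9, 9.3] -> mean = 9.10000 mm
overall mean = 10.9125 mm
DU = (9.10000/10.9125)*100 = 83.39 %
Therefore the distribution uniformity DU = 83.39 %.


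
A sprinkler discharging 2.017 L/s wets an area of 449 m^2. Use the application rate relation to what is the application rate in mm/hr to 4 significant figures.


Approach: apply the application rate relation, rate = (Q/A)*3600.
rate = (2.017 / 449) * 3600 = 16.17 mm/hr
Therefore the application rate = 16.17 mm/hr.


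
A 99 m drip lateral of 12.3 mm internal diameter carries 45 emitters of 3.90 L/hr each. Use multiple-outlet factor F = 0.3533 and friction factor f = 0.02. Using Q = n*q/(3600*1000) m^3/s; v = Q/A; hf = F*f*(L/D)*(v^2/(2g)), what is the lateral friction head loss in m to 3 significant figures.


Q = 45*3.90/(3600*1000) = 4.8750e-05 m^3/s
A = pi*(12.3e-3/2)^2 = 1.1882e-04 m^2, so v = Q/A = 0.41027 m/s
hf = 0.3533*0.02*(99/0.0123)*(0.41027^2/(2*9.81)) = 0.488 m
Therefore the lateral friction head loss = 0.488 m.


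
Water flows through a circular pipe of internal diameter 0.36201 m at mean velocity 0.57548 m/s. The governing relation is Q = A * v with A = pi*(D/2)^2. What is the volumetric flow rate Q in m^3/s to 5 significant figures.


A = pi*(0.36201/2)^2 = 0.1029274 m^2
Q = 0.1029274 * 0.57548 = 0.059233 m^3/s
Therefore the volumetric flow rate Q = 0.059233 m^3/s.


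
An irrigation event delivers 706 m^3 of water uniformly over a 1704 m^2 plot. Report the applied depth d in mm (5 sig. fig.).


Approach: apply depth from volume over area, d = (V/A)*1000.
d = (706 / 1704) * 1000 = 414.32 mm
Therefore the applied depth d = 414.32 mm.


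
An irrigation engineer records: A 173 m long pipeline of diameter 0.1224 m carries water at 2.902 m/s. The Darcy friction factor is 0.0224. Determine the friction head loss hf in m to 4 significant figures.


Approach: apply the Darcy-Weisbach equation, hf = f*(L/D)*(v^2/(2g)).
hf = 0.0224 * (173/0.1224) * (2.902^2 / (2*9.81))
hf = 13.59 m
Therefore the friction head loss hf = 13.59 m.


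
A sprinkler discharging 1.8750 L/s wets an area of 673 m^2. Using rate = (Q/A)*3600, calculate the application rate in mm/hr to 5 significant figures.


rate = (1.8750 / 673) * 3600 = 10.030 mm/hr
Therefore the application rate = 10.030 mm/hr.


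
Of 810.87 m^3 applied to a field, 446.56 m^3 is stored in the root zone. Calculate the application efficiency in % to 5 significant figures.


Approach: apply the application efficiency ratio, Ea = (stored/applied)*100.
Ea = (446.56/810.87)*100 = 55.072 %
Therefore the application efficiency = 55.072 %.


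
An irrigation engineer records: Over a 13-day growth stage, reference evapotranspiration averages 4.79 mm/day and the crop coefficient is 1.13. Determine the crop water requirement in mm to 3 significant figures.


Approach: apply the crop water requirement relation, CWR = ET0 * Kc * days.
CWR = 4.79 * 1.13 * 13 = 70.4 mm
Therefore the crop water requirement = 70.4 mm.


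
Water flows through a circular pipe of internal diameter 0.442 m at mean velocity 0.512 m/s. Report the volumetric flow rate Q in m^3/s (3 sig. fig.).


Approach: apply the continuity equation for pipe flow, Q = A * v with A = pi*(D/2)^2.
A = pi*(0.442/2)^2 = 0.15344 m^2
Q = 0.15344 * 0.512 = 0.0786 m^3/s
Therefore the volumetric flow rate Q = 0.0786 m^3/s.


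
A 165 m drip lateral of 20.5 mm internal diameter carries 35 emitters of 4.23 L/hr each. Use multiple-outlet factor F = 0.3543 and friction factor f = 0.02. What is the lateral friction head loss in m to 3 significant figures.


Approach: apply Darcy-Weisbach with the multiple-outlet F-factor, Q = n*q/(3600*1000) m^3/s; v = Q/A; hf = F*f*(L/D)*(v^2/(2g)).
Q = 35*4.23/(3600*1000) = 4.1125e-05 m^3/s
A = pi*(20.5e-3/2)^2 = 3.3006e-04 m^2, so v = Q/A = 0.12460 m/s
hf = 0.3543*0.02*(165/0.0205)*(0.12460^2/(2*9.81)) = 0.0451 m
Therefore the lateral friction head loss = 0.0451 m.


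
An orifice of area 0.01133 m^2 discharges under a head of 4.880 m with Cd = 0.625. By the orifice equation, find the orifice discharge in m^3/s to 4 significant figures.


Approach: apply the orifice equation, Q = Cd*A*sqrt(2*g*h).
Q = 0.625 * 0.01133 * sqrt(2*9.81*4.880) = 0.06929 m^3/s
Therefore the orifice discharge = 0.06929 m^3/s.


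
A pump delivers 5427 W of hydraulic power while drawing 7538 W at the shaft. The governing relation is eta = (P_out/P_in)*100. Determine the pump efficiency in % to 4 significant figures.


eta = (5427 / 7538) * 100 = 72.00 %
Therefore the pump efficiency = 72.00 %.


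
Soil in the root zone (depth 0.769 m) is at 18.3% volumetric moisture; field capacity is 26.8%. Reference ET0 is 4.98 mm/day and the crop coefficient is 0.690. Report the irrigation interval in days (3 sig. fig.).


Approach: apply soil-water budget scheduling, SMD = (FC-theta)/100*depth*1000; ETc = ET0*Kc; interval = SMD/ETc.
Step 1 — soil moisture deficit:
  SMD = (26.8 - 18.3)/100 * 0.769 * 1000 = 65.365 mm
Step 2 — daily crop ET (ETc = ET0*Kc):
  ETc = 4.98 * 0.690 = 3.4362 mm/day
Step 3 — irrigation interval (SMD/ETc):
  interval = 65.365 / 3.4362 = 19.0 days
Therefore the irrigation interval = 19.0 days.


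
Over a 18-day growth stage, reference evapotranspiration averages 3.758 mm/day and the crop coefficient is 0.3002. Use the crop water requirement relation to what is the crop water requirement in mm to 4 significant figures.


Approach: apply the crop water requirement relation, CWR = ET0 * Kc * days.
CWR = 3.758 * 0.3002 * 18 = 20.31 mm
Therefore the crop water requirement = 20.31 mm.


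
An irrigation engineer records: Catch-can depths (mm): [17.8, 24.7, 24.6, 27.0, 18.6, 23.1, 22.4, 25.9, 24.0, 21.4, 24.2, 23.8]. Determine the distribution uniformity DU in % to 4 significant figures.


Approach: apply the low-quarter distribution uniformity, DU = (mean of lowest quarter of readings / overall mean)*100.
sorted lowest 3 of 12: [17.8, 18.6, 21.4] -> mean = 19.2667 mm
overall mean = 23.1250 mm
DU = (19.2667/23.1250)*100 = 83.32 %
Therefore the distribution uniformity DU = 83.32 %.


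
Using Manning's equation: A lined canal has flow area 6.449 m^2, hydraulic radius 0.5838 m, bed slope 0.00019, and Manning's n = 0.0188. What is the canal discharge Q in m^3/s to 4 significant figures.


Approach: apply Manning's equation, Q = (1/n)*A*R^(2/3)*S^(1/2).
Q = (1/0.0188) * 6.449 * 0.5838^(2/3) * 0.00019^(1/2) = 3.303 m^3/s
Therefore the canal discharge Q = 3.303 m^3/s.


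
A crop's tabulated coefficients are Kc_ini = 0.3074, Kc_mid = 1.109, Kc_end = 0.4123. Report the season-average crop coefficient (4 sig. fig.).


Approach: apply a simple seasonal average, Kc_avg = (Kc_ini + Kc_mid + Kc_end)/3.
Kc_avg = (0.3074 + 1.109 + 0.4123)/3 = 0.6096
Therefore the season-average crop coefficient = 0.6096.


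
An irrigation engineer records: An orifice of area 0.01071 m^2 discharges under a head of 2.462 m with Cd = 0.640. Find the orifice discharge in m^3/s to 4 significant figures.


Approach: apply the orifice equation, Q = Cd*A*sqrt(2*g*h).
Q = 0.640 * 0.01071 * sqrt(2*9.81*2.462) = 0.04764 m^3/s
Therefore the orifice discharge = 0.04764 m^3/s.


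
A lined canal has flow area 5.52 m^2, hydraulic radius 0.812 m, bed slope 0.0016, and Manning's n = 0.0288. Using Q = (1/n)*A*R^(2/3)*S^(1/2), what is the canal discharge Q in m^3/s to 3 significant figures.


Q = (1/0.0288) * 5.52 * 0.812^(2/3) * 0.0016^(1/2) = 6.67 m^3/s
Therefore the canal discharge Q = 6.67 m^3/s.


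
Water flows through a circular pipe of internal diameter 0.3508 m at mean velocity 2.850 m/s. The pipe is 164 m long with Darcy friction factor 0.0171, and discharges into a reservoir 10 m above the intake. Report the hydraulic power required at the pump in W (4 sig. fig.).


Approach: apply continuity + Darcy-Weisbach + hydraulic power, Q = A*v; hf = f*(L/D)*(v^2/(2g)); H = static + hf; P = rho*g*Q*H.
Step 1 — flow rate (continuity, Q = A*v):
  A = pi*(0.3508/2)^2 = 0.0966516 m^2
  Q = 0.0966516 * 2.850 = 0.275457 m^3/s
Step 2 — friction head loss (Darcy-Weisbach):
  hf = 0.0171 * (164/0.3508) * (2.850^2 / (2*9.81))
  hf = 3.30957 m
Step 3 — total head: H = 10 + 3.30957 = 13.3096 m
Step 4 — hydraulic power (P = rho*g*Q*H):
  P = 1000 * 9.81 * 0.275457 * 13.3096 = 35970 W
Therefore the hydraulic power required at the pump = 35970 W.


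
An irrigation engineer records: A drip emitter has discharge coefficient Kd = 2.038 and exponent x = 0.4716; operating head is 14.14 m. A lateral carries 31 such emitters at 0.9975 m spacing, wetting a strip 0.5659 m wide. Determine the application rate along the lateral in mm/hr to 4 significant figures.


Approach: apply the emitter equation with a lateral mass balance, q = Kd*h^x; Q = n*q; rate = Q/(n*spacing*width).
Step 1 — single emitter flow (q = Kd*h^x):
  q = 2.038 * 14.14^0.4716 = 7.10814 L/hr
Step 2 — total lateral flow: Q = 31 * 7.10814 = 220.352 L/hr
Step 3 — wetted area: A = 31 * 0.9975 * 0.5659 = 17.4990 m^2
Step 4 — application rate: Q/A = 220.352/17.4990 = 12.59 mm/hr
Therefore the application rate along the lateral = 12.59 mm/hr.
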